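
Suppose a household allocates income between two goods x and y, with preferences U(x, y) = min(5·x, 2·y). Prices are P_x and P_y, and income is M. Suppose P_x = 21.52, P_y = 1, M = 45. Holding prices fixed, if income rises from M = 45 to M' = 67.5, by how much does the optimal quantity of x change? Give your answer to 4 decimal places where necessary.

Δx* = 0.9367

Demand: x*(P_x,P_y,M) = 2·M/(2·P_x + 5·P_y), y* = 5·M/(2·P_x + 5·P_y).
Here 2·21.52 + 5·1 = 48.04, giving x* = 1.8734.
At M' = 67.5: x* = 2.8102. Change: 2.8102 − 1.8734 = 0.9367.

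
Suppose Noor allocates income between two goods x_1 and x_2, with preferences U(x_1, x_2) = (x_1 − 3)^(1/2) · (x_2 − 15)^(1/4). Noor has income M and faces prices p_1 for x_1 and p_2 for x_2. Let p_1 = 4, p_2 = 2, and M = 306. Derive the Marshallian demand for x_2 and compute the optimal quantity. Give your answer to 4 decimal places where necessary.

Substituting into the budget: x_1* = 3 + 2/3·(M − 3·p_1 − 15·p_2)/p_1, and x_2* = 15 + 1/3·(…)/p_2.
Discretionary income = 306 − 3·4 − 15·2 = 264; x_2* = 15 + 1/3·264/2 = 59.

x_2* = 59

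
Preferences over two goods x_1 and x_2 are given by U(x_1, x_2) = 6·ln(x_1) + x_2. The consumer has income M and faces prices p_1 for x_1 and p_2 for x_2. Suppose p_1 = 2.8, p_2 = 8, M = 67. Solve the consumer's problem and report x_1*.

So x_1*(p_1,p_2) = 6·p_2/p_1, independent of income; and x_2* = (M − 6·p_2)/p_2.
At the given prices: x_1* = 6·8/2.8 = 17.1429.

x_1* = 17.1429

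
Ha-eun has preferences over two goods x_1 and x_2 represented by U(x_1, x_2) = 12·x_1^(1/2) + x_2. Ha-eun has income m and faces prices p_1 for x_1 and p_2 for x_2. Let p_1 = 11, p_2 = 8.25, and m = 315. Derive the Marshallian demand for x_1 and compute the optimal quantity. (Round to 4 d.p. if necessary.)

x_1* = 20.25

MU_x_1 = 6/√x_1, MU_x_2 = 1. Tangency: 6/√x_1 = p_1/p_2.
Solve: √x_1 = 6·p_2/p_1, so x_1*(p_1,p_2) = (6·p_2/p_1)², and x_2* = (m − p_1·x_1*)/p_2.
Plugging in: x_1* = (6·8.25/11)² = 20.25.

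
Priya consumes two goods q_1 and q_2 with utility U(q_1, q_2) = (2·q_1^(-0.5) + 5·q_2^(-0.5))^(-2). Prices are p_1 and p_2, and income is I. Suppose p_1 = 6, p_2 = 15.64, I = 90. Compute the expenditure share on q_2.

share on q_2 = 0.7171

MU_q_1 ∝ 2·q_1^(-1.5), MU_q_2 ∝ 5·q_2^(-1.5), so MRS = (2/5)·(q_2/q_1)^(1.5) = p_1/p_2.
Hence q_2/q_1 = ((5/2)·p_1/p_2)^(1/(1.5)), i.e. raised to the 2/3 power.
Substitute q_2 = (q_2/q_1)·q_1 into the budget: q_1* = I/(p_1 + p_2·(q_2/q_1)).
Numerically q_2/q_1 = 0.97253, so q_1* = 90/(6 + 15.64·0.97253) = 4.2432 and q_2* = 0.97253·4.2432 = 4.1266.
Expenditure on q_2: 15.64·4.1266 = 64.5408; share = 0.7171.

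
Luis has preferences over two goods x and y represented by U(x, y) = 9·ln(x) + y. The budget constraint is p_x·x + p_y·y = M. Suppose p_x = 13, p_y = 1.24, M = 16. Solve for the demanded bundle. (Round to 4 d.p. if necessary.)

Set MRS = p_x/p_y: (9/x)/1 = p_x/p_y.
So x*(p_x,p_y) = 9·p_y/p_x, independent of income; and y* = (M − 9·p_y)/p_y.
At the given prices: x* = 9·1.24/13 = 0.8585, and y* = 3.9032.

x* = 0.8585, y* = 3.9032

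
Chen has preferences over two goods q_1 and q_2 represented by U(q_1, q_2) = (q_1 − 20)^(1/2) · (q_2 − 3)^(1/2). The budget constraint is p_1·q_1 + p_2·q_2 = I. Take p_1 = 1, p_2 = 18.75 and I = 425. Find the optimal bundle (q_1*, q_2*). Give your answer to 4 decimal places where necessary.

MRS = (q_2−3)/(q_1−20). Tangency with p_1/p_2 gives q_2−3 = (p_1/p_2)·(q_1−20).
After buying the subsistence bundle (20, 3), a share 0.5 of the remaining income goes to q_1: q_1* = 20 + 0.5·(I − 20p_1 − 3p_2)/p_1.
Discretionary income = 425 − 20·1 − 3·18.75 = 348.75; q_1* = 20 + 0.5·348.75/1 = 194.375; q_2* = 3 + 0.5·348.75/18.75 = 12.3.

q_1* = 194.375, q_2* = 12.3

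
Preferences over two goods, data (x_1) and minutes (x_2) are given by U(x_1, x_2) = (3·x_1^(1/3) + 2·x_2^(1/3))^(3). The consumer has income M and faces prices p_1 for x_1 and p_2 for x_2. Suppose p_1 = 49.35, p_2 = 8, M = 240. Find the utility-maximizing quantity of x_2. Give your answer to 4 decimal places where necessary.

x_2* = 17.2446

MU_x_1 ∝ 3·x_1^(-2/3), MU_x_2 ∝ 2·x_2^(-2/3), so MRS = (3/2)·(x_2/x_1)^(2/3) = p_1/p_2.
Hence x_2/x_1 = ((2/3)·p_1/p_2)^(1/(2/3)), i.e. raised to the 1.5 power.
With the ratio pinned down, the budget gives x_1* = M/(p_1 + p_2·(x_2/x_1)) and x_2* = (x_2/x_1)·x_1*.
Numerically x_2/x_1 = 8.339862, so x_1* = 240/(49.35 + 8·8.339862) = 2.0677 and x_2* = 8.339862·2.0677 = 17.2446.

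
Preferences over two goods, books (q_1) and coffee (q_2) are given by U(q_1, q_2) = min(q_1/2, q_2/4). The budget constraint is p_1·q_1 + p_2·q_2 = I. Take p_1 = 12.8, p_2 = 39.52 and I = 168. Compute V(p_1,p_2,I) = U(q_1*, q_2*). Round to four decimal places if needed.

V = 0.9146

Here 2·12.8 + 4·39.52 = 183.68, giving q_1* = 1.8293 and q_2* = 3.6585.
Utility at the optimum: U(1.8293, 3.6585) = 0.9146.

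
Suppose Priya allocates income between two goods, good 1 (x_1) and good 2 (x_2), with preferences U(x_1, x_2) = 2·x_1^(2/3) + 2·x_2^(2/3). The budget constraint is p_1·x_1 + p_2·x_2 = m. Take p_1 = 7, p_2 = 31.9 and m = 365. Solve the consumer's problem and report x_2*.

x_2* = 0.5256

MU_x_1 ∝ 2·x_1^(-1/3), MU_x_2 ∝ 2·x_2^(-1/3), so MRS = (x_2/x_1)^(1/3) = p_1/p_2.
Hence x_2/x_1 = (p_1/p_2)^(1/(1/3)), i.e. raised to the 3 power.
Substitute x_2 = (x_2/x_1)·x_1 into the budget: x_1* = m/(p_1 + p_2·(x_2/x_1)).
Numerically x_2/x_1 = 0.010566, so x_1* = 365/(7 + 31.9·0.010566) = 49.7474 and x_2* = 0.010566·49.7474 = 0.5256.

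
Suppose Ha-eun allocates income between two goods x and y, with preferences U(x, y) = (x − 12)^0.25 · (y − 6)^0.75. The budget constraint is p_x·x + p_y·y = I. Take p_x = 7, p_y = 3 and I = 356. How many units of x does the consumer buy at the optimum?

x* = 21.0714

This is Cobb-Douglas in (x−12, y−6): tangency gives 0.25·p_y·(y−6) = 0.75·p_x·(x−12).
Substituting into the budget: x* = 12 + 0.25·(I − 12·p_x − 6·p_y)/p_x, and y* = 6 + 0.75·(…)/p_y.
Discretionary income = 356 − 12·7 − 6·3 = 254; x* = 12 + 0.25·254/7 = 21.0714.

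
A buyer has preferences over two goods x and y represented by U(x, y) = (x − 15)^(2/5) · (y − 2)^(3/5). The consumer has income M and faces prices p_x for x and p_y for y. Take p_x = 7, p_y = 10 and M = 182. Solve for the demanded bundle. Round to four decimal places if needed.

x* = 18.2571, y* = 5.42

Let x' = x−15, y' = y−2. MRS = (2/3)·y'/x' = p_x/p_y.
After buying the subsistence bundle (15, 2), a share 0.4 of the remaining income goes to x: x* = 15 + 0.4·(M − 15p_x − 2p_y)/p_x.
Discretionary income = 182 − 15·7 − 2·10 = 57; x* = 15 + 0.4·57/7 = 18.2571; y* = 2 + 0.6·57/10 = 5.42.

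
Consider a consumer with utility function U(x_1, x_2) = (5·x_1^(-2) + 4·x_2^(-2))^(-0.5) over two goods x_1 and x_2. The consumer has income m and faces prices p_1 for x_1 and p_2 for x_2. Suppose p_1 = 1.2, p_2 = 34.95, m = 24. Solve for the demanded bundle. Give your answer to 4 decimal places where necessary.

x_1* = 2.0434, x_2* = 0.6165

With the ratio pinned down, the budget gives x_1* = m/(p_1 + p_2·(x_2/x_1)) and x_2* = (x_2/x_1)·x_1*.
Numerically x_2/x_1 = 0.301723, so x_1* = 24/(1.2 + 34.95·0.301723) = 2.0434 and x_2* = 0.301723·2.0434 = 0.6165.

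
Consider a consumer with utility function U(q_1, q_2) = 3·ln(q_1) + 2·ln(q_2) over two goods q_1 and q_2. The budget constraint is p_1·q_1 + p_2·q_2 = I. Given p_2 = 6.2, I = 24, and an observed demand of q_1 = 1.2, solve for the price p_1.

p_1 = 12

The MRS is (3/2)·q_2/q_1. Set MRS = p_1/p_2.
Rearranging, p_2·q_2 = (2/3)·p_1·q_1. Substituting into the budget gives p_1·q_1·(1 + (2/3)) = I.
Demand: q_1*(p_1,p_2,I) = 0.6·I/p_1 and q_2* = 0.4·I/p_2.
Set q_1* = 1.2 in the demand function and solve for p_1: p_1 = 12.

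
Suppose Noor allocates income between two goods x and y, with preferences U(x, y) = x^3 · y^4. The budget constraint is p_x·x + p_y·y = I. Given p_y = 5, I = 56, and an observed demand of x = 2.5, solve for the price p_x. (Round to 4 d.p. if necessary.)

p_x = 9.6

The MRS is (3/4)·y/x. Set MRS = p_x/p_y.
Rearranging, p_y·y = (4/3)·p_x·x. Substituting into the budget gives p_x·x·(1 + (4/3)) = I.
Demand: x*(p_x,p_y,I) = 3/7·I/p_x and y* = 4/7·I/p_y.
Set x* = 2.5 in the demand function and solve for p_x: p_x = 9.6.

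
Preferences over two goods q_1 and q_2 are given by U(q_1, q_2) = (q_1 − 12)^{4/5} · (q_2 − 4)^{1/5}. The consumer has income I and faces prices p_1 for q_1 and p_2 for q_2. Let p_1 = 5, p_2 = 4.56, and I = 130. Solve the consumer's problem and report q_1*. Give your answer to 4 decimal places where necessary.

MRS = 4·(q_2−4)/(q_1−12). Tangency with p_1/p_2 gives q_2−4 = (1/4)·(p_1/p_2)·(q_1−12).
After buying the subsistence bundle (12, 4), a share 0.8 of the remaining income goes to q_1: q_1* = 12 + 0.8·(I − 12p_1 − 4p_2)/p_1.
Discretionary income = 130 − 12·5 − 4·4.56 = 51.76; q_1* = 12 + 0.8·51.76/5 = 20.2816.

q_1* = 20.2816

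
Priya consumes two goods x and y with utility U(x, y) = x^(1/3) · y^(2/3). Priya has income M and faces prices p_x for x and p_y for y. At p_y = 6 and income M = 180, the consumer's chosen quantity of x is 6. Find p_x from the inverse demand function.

Tangency: MRS = (1/2)·y/x = p_x/p_y.
Rearranging, p_y·y = 2·p_x·x. Substituting into the budget gives p_x·x·(1 + 2) = M.
Demand: x*(p_x,p_y,M) = 1/3·M/p_x and y* = 2/3·M/p_y.
Set x* = 6 in the demand function and solve for p_x: p_x = 10.

p_x = 10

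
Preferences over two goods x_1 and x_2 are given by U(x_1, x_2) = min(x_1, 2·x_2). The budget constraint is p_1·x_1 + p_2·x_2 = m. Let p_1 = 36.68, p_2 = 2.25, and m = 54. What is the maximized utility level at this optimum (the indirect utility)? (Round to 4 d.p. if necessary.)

V = 1.4284

Leontief preferences: the optimum is at the kink where x_1/2 = x_2/1, i.e. x_2 = (1/2)·x_1.
Budget: p_1·x_1 + p_2·(1/2)·x_1 = m, so (2·p_1 + p_2)·x_1 = 2·m.
Demand: x_1*(p_1,p_2,m) = 2·m/(2·p_1 + p_2), x_2* = m/(2·p_1 + p_2).
Here 2·36.68 + 2.25 = 75.61, giving x_1* = 1.4284 and x_2* = 0.7142.
Utility at the optimum: U(1.4284, 0.7142) = 1.4284.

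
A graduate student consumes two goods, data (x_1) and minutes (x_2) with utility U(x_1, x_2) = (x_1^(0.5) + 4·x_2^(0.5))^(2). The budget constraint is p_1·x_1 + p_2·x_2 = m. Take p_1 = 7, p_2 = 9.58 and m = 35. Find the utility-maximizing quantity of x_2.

MRS = MU_x_1/MU_x_2 = (1/4)·(x_2/x_1)^(0.5). Set equal to p_1/p_2.
Hence x_2/x_1 = (4·p_1/p_2)^(1/(0.5)), i.e. raised to the 2 power.
With the ratio pinned down, the budget gives x_1* = m/(p_1 + p_2·(x_2/x_1)) and x_2* = (x_2/x_1)·x_1*.
Numerically x_2/x_1 = 8.542501, so x_1* = 35/(7 + 9.58·8.542501) = 0.394 and x_2* = 8.542501·0.394 = 3.3656.

x_2* = 3.3656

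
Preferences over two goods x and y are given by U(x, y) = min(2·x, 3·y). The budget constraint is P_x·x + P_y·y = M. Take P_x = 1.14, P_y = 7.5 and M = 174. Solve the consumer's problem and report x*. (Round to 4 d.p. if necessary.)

x* = 28.3388

With perfect complements, no substitution: consume in ratio x:y = 3:2.
Budget: P_x·x + P_y·(2/3)·x = M, so (3·P_x + 2·P_y)·x = 3·M.
Demand: x*(P_x,P_y,M) = 3·M/(3·P_x + 2·P_y), y* = 2·M/(3·P_x + 2·P_y).
Here 3·1.14 + 2·7.5 = 18.42, giving x* = 28.3388.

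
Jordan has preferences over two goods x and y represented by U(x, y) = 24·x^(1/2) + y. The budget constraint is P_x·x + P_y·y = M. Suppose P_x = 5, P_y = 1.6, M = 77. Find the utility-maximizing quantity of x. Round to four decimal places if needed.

x* = 14.7456

Utility is quasi-linear in y; the FOC for x is 12/√x = P_x/P_y.
Thus x* = (12·P_y/P_x)² — independent of M — with the rest of income spent on y.
Plugging in: x* = (12·1.6/5)² = 14.7456.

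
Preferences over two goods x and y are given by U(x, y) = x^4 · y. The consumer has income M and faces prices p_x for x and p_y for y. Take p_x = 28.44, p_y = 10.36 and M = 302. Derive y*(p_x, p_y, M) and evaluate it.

y* = 5.8301

MU_x/MU_y = (4·y)/(x); tangency sets this equal to p_x/p_y.
So 4·p_y·y = p_x·x; combined with the budget, a share 0.8 of income goes to x.
Demand: x*(p_x,p_y,M) = 0.8·M/p_x and y* = 0.2·M/p_y.
At p_x=28.44, p_y=10.36, M=302: y* = 0.2·302/10.36 = 5.8301.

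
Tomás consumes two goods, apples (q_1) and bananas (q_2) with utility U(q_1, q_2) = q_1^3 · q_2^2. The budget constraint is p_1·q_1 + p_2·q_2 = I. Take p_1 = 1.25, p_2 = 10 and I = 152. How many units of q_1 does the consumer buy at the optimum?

The MRS is (3/2)·q_2/q_1. Set MRS = p_1/p_2.
Rearranging, p_2·q_2 = (2/3)·p_1·q_1. Substituting into the budget gives p_1·q_1·(1 + (2/3)) = I.
Demand: q_1*(p_1,p_2,I) = 0.6·I/p_1 and q_2* = 0.4·I/p_2.
At p_1=1.25, p_2=10, I=152: q_1* = 0.6·152/1.25 = 72.96.

q_1* = 72.96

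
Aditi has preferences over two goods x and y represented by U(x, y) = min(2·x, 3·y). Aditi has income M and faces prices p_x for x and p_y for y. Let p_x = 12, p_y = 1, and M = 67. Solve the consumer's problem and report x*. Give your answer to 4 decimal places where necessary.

x* = 5.2895

Leontief preferences: the optimum is at the kink where x/3 = y/2, i.e. y = (2/3)·x.
Budget: p_x·x + p_y·(2/3)·x = M, so (3·p_x + 2·p_y)·x = 3·M.
Demand: x*(p_x,p_y,M) = 3·M/(3·p_x + 2·p_y), y* = 2·M/(3·p_x + 2·p_y).
Here 3·12 + 2·1 = 38, giving x* = 5.2895.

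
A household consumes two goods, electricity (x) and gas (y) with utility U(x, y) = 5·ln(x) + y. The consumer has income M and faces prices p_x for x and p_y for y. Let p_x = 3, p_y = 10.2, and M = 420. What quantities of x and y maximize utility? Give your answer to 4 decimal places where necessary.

x* = 17, y* = 36.1765

MU_x = 5/x, MU_y = 1. Tangency: 5/x = p_x/p_y.
So x*(p_x,p_y) = 5·p_y/p_x, independent of income; and y* = (M − 5·p_y)/p_y.
At the given prices: x* = 5·10.2/3 = 17, and y* = 36.1765.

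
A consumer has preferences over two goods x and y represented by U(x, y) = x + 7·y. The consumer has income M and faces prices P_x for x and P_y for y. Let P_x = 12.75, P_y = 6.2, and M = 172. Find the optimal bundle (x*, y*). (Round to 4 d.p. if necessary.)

x* = 0, y* = 27.7419

Linear utility — the consumer picks whichever good has higher MU/price: 1/12.75 = 0.0784 vs 7/6.2 = 1.129.
y gives more utility per dollar, so spend all income on y: y* = M/P_y, x* = 0.
Numerically: x* = 0, y* = 27.7419.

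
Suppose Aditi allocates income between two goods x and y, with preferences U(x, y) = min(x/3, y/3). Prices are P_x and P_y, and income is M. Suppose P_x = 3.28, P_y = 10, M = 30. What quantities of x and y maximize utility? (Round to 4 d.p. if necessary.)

With perfect complements, no substitution: consume in ratio x:y = 3:3.
Budget: P_x·x + P_y·x = M, so (3·P_x + 3·P_y)·x = 3·M.
Demand: x*(P_x,P_y,M) = 3·M/(3·P_x + 3·P_y), y* = 3·M/(3·P_x + 3·P_y).
Here 3·3.28 + 3·10 = 39.84, giving x* = 2.259 and y* = 2.259.

x* = 2.259, y* = 2.259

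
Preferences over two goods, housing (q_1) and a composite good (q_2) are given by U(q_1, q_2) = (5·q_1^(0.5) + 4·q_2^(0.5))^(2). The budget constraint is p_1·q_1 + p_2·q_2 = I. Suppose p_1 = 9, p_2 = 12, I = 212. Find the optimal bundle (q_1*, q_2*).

q_1* = 15.9159, q_2* = 5.7297

MU_q_1 ∝ 5·q_1^(-0.5), MU_q_2 ∝ 4·q_2^(-0.5), so MRS = (5/4)·(q_2/q_1)^(0.5) = p_1/p_2.
Solve for the ratio: q_2/q_1 = [(4/5)·p_1/p_2]^(2).
Substitute q_2 = (q_2/q_1)·q_1 into the budget: q_1* = I/(p_1 + p_2·(q_2/q_1)).
Numerically q_2/q_1 = 0.36, so q_1* = 212/(9 + 12·0.36) = 15.9159 and q_2* = 0.36·15.9159 = 5.7297.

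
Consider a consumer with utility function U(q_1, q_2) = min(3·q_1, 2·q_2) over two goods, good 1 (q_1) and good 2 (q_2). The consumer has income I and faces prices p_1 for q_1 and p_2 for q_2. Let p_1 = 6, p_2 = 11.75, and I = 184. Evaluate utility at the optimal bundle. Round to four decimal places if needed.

Demand: q_1*(p_1,p_2,I) = 2·I/(2·p_1 + 3·p_2), q_2* = 3·I/(2·p_1 + 3·p_2).
Here 2·6 + 3·11.75 = 47.25, giving q_1* = 7.7884 and q_2* = 11.6825.
Utility at the optimum: U(7.7884, 11.6825) = 23.3651.

V = 23.3651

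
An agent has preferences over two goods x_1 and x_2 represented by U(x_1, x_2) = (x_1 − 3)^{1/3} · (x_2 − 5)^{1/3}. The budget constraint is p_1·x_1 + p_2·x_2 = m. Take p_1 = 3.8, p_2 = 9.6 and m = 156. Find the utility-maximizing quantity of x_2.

This is Cobb-Douglas in (x_1−3, x_2−5): tangency gives 1/3·p_2·(x_2−5) = 1/3·p_1·(x_1−3).
Substituting into the budget: x_1* = 3 + 0.5·(m − 3·p_1 − 5·p_2)/p_1, and x_2* = 5 + 0.5·(…)/p_2.
Discretionary income = 156 − 3·3.8 − 5·9.6 = 96.6; x_2* = 5 + 0.5·96.6/9.6 = 10.0312.

x_2* = 10.0312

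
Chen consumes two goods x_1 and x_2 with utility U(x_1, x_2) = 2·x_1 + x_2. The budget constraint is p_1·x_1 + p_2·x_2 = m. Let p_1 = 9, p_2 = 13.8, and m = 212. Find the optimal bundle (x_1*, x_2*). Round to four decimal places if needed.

x_1* = 23.5556, x_2* = 0

Linear utility — the consumer picks whichever good has higher MU/price: 2/9 = 0.2222 vs 1/13.8 = 0.0725.
x_1 gives more utility per dollar, so spend all income on x_1: x_1* = m/p_1, x_2* = 0.
Numerically: x_1* = 23.5556, x_2* = 0.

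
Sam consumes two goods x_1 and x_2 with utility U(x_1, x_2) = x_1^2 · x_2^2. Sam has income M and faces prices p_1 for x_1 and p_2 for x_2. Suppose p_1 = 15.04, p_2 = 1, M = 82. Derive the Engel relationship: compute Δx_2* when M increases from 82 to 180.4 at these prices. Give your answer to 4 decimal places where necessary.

Δx_2* = 49.2

Tangency: MRS = x_2/x_1 = p_1/p_2.
So 2·p_2·x_2 = 2·p_1·x_1; combined with the budget, a share 0.5 of income goes to x_1.
Demand: x_1*(p_1,p_2,M) = 0.5·M/p_1 and x_2* = 0.5·M/p_2.
At p_1=15.04, p_2=1, M=82: x_2* = 0.5·82/1 = 41.
At M' = 180.4: x_2* = 90.2. Change: 90.2 − 41 = 49.2.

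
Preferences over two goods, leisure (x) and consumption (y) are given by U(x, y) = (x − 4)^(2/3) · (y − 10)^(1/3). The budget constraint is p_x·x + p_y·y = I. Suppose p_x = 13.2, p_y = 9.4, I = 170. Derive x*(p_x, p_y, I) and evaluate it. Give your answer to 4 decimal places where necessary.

MRS = 2·(y−10)/(x−4). Tangency with p_x/p_y gives y−10 = (1/2)·(p_x/p_y)·(x−4).
After buying the subsistence bundle (4, 10), a share 2/3 of the remaining income goes to x: x* = 4 + 2/3·(I − 4p_x − 10p_y)/p_x.
Discretionary income = 170 − 4·13.2 − 10·9.4 = 23.2; x* = 4 + 2/3·23.2/13.2 = 5.1717.

x* = 5.1717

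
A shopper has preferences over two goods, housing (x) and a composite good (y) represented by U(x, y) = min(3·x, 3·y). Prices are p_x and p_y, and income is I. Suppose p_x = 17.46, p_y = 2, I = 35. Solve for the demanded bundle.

x* = 1.7986, y* = 1.7986

With perfect complements, no substitution: consume in ratio x:y = 3:3.
Budget: p_x·x + p_y·x = I, so (3·p_x + 3·p_y)·x = 3·I.
Demand: x*(p_x,p_y,I) = 3·I/(3·p_x + 3·p_y), y* = 3·I/(3·p_x + 3·p_y).
Here 3·17.46 + 3·2 = 58.38, giving x* = 1.7986 and y* = 1.7986.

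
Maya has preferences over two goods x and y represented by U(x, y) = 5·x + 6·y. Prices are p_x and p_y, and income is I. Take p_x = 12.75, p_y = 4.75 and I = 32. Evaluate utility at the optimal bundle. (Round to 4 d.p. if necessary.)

V = 40.4211

y gives more utility per dollar, so spend all income on y: y* = I/p_y, x* = 0.
Numerically: x* = 0, y* = 6.7368.
Utility at the optimum: U(0, 6.7368) = 40.4211.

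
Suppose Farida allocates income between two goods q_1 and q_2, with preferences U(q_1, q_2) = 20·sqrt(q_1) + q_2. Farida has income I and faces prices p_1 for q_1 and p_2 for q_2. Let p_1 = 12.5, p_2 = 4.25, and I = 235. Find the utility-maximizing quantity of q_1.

q_1* = 11.56

Utility is quasi-linear in q_2; the FOC for q_1 is 10/√q_1 = p_1/p_2.
Solve: √q_1 = 10·p_2/p_1, so q_1*(p_1,p_2) = (10·p_2/p_1)², and q_2* = (I − p_1·q_1*)/p_2.
Plugging in: q_1* = (10·4.25/12.5)² = 11.56.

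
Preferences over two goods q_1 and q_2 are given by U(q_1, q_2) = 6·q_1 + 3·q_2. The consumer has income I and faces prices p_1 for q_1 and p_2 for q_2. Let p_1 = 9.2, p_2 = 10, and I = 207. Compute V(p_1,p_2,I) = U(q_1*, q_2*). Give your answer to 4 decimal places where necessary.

Numerically: q_1* = 22.5, q_2* = 0.
Utility at the optimum: U(22.5, 0) = 135.

V = 135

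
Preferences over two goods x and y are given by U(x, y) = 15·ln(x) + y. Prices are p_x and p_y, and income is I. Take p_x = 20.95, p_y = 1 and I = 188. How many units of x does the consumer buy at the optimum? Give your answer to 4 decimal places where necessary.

x* = 0.716

MU_x = 15/x, MU_y = 1. Tangency: 15/x = p_x/p_y.
So x*(p_x,p_y) = 15·p_y/p_x, independent of income; and y* = (I − 15·p_y)/p_y.
At the given prices: x* = 15·1/20.95 = 0.716.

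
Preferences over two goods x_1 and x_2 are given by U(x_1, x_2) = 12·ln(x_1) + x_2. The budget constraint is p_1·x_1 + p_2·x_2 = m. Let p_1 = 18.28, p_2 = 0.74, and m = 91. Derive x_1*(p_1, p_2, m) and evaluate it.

So x_1*(p_1,p_2) = 12·p_2/p_1, independent of income; and x_2* = (m − 12·p_2)/p_2.
At the given prices: x_1* = 12·0.74/18.28 = 0.4858.

x_1* = 0.4858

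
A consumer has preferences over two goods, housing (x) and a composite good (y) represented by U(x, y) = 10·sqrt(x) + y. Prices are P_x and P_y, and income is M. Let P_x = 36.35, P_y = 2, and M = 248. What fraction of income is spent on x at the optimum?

share on x = 0.0111

Set MRS = P_x/P_y: 5·x^(−1/2) = P_x/P_y.
Solve: √x = 5·P_y/P_x, so x*(P_x,P_y) = (5·P_y/P_x)², and y* = (M − P_x·x*)/P_y.
Plugging in: x* = (5·2/36.35)² = 0.0757, y* = 122.6245.
Expenditure on x: 36.35·0.0757 = 2.751; share = 0.0111.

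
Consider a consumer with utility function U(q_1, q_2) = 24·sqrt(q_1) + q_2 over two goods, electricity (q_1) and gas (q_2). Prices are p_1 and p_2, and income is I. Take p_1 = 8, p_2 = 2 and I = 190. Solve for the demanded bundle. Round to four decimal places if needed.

Plugging in: q_1* = (12·2/8)² = 9, q_2* = 59.

q_1* = 9, q_2* = 59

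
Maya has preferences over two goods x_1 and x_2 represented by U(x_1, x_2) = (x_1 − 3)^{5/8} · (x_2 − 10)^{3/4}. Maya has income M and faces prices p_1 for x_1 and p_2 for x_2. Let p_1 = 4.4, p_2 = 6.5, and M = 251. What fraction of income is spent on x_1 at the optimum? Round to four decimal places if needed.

MRS = (5/6)·(x_2−10)/(x_1−3). Tangency with p_1/p_2 gives x_2−10 = (6/5)·(p_1/p_2)·(x_1−3).
Substituting into the budget: x_1* = 3 + 5/11·(M − 3·p_1 − 10·p_2)/p_1, and x_2* = 10 + 6/11·(…)/p_2.
Discretionary income = 251 − 3·4.4 − 10·6.5 = 172.8; x_1* = 3 + 5/11·172.8/4.4 = 20.8512; x_2* = 10 + 6/11·172.8/6.5 = 24.5007.
Expenditure on x_1: 4.4·20.8512 = 91.7455; share = 0.3655.

share on x_1 = 0.3655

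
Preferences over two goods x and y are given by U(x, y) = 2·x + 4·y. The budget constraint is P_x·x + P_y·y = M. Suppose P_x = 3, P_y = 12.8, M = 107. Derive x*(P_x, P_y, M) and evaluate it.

Linear utility — the consumer picks whichever good has higher MU/price: 2/3 = 0.6667 vs 4/12.8 = 0.3125.
x gives more utility per dollar, so spend all income on x: x* = M/P_x, y* = 0.
Numerically: x* = 35.6667, y* = 0.

x* = 35.6667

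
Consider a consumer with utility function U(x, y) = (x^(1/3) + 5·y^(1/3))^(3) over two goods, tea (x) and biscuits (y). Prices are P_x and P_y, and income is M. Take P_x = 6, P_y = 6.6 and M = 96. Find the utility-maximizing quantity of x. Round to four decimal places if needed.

From the CES first-order condition, (1/5)·(y/x)^(2/3) = P_x/P_y.
Hence y/x = (5·P_x/P_y)^(1/(2/3)), i.e. raised to the 1.5 power.
Substitute y = (y/x)·x into the budget: x* = M/(P_x + P_y·(y/x)).
Numerically y/x = 9.690942, so x* = 96/(6 + 6.6·9.690942) = 1.3722.

x* = 1.3722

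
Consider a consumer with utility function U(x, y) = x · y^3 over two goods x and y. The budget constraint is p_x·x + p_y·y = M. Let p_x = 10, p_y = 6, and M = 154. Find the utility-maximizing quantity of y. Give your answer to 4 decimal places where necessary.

y* = 19.25

Tangency: MRS = (1/3)·y/x = p_x/p_y.
So p_y·y = 3·p_x·x; combined with the budget, a share 0.25 of income goes to x.
Demand: x*(p_x,p_y,M) = 0.25·M/p_x and y* = 0.75·M/p_y.
At p_x=10, p_y=6, M=154: y* = 0.75·154/6 = 19.25.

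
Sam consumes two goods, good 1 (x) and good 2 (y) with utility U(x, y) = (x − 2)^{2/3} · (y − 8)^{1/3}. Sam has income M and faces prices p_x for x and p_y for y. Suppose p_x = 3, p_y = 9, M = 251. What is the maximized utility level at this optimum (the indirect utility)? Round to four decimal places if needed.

Let x' = x−2, y' = y−8. MRS = 2·y'/x' = p_x/p_y.
After buying the subsistence bundle (2, 8), a share 2/3 of the remaining income goes to x: x* = 2 + 2/3·(M − 2p_x − 8p_y)/p_x.
Discretionary income = 251 − 2·3 − 8·9 = 173; x* = 2 + 2/3·173/3 = 40.4444; y* = 8 + 1/3·173/9 = 14.4074.
Utility at the optimum: U(40.4444, 14.4074) = 21.1568.

V = 21.1568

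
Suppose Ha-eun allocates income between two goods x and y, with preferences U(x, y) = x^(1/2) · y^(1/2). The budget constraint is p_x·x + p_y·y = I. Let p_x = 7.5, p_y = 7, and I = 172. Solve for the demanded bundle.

x* = 11.4667, y* = 12.2857

Demand: x*(p_x,p_y,I) = 0.5·I/p_x and y* = 0.5·I/p_y.
At p_x=7.5, p_y=7, I=172: x* = 0.5·172/7.5 = 11.4667, y* = 12.2857.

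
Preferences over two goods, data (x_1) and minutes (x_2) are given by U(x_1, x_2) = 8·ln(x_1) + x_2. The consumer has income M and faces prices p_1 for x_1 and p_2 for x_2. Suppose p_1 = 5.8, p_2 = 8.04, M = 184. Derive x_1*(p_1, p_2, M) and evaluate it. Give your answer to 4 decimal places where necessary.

MU_x_1 = 8/x_1, MU_x_2 = 1. Tangency: 8/x_1 = p_1/p_2.
So x_1*(p_1,p_2) = 8·p_2/p_1, independent of income; and x_2* = (M − 8·p_2)/p_2.
At the given prices: x_1* = 8·8.04/5.8 = 11.0897.

x_1* = 11.0897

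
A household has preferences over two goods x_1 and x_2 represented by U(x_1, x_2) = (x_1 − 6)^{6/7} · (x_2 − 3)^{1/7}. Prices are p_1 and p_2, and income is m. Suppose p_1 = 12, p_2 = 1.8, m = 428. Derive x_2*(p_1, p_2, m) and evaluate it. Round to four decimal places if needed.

x_2* = 30.8254

MRS = 6·(x_2−3)/(x_1−6). Tangency with p_1/p_2 gives x_2−3 = (1/6)·(p_1/p_2)·(x_1−6).
After buying the subsistence bundle (6, 3), a share 6/7 of the remaining income goes to x_1: x_1* = 6 + 6/7·(m − 6p_1 − 3p_2)/p_1.
Discretionary income = 428 − 6·12 − 3·1.8 = 350.6; x_2* = 3 + 1/7·350.6/1.8 = 30.8254.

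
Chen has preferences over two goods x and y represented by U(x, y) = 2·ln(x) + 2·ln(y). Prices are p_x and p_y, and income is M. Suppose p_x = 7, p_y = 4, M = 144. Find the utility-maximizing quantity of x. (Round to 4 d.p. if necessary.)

MU_x/MU_y = (2·y)/(2·x); tangency sets this equal to p_x/p_y.
Rearranging, p_y·y = p_x·x. Substituting into the budget gives p_x·x·(1 + 1) = M.
Demand: x*(p_x,p_y,M) = 0.5·M/p_x and y* = 0.5·M/p_y.
At p_x=7, p_y=4, M=144: x* = 0.5·144/7 = 10.2857.

x* = 10.2857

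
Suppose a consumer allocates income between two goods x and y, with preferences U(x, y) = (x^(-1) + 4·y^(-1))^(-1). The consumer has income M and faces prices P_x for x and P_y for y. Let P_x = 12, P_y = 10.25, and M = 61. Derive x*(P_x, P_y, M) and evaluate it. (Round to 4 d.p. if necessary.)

x* = 1.7846

MU_x ∝ x^(-2), MU_y ∝ 4·y^(-2), so MRS = (1/4)·(y/x)^(2) = P_x/P_y.
Hence y/x = (4·P_x/P_y)^(1/(2)), i.e. raised to the 0.5 power.
Substitute y = (y/x)·x into the budget: x* = M/(P_x + P_y·(y/x)).
Numerically y/x = 2.164007, so x* = 61/(12 + 10.25·2.164007) = 1.7846.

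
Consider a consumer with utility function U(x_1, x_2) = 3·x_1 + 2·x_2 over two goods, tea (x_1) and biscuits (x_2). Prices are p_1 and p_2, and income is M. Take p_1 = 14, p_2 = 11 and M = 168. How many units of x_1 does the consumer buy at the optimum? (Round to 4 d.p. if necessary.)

x_1* = 12

x_1 gives more utility per dollar, so spend all income on x_1: x_1* = M/p_1, x_2* = 0.
Numerically: x_1* = 12, x_2* = 0.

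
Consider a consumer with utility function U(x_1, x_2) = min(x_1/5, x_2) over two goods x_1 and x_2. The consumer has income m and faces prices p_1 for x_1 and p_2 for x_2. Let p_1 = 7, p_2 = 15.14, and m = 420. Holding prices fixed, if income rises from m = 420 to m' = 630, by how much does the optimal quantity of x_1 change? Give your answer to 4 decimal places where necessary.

Leontief preferences: the optimum is at the kink where x_1/5 = x_2/1, i.e. x_2 = (1/5)·x_1.
Budget: p_1·x_1 + p_2·(1/5)·x_1 = m, so (5·p_1 + p_2)·x_1 = 5·m.
Demand: x_1*(p_1,p_2,m) = 5·m/(5·p_1 + p_2), x_2* = m/(5·p_1 + p_2).
Here 5·7 + 15.14 = 50.14, giving x_1* = 41.8827.
At m' = 630: x_1* = 62.8241. Change: 62.8241 − 41.8827 = 20.9414.

Δx_1* = 20.9414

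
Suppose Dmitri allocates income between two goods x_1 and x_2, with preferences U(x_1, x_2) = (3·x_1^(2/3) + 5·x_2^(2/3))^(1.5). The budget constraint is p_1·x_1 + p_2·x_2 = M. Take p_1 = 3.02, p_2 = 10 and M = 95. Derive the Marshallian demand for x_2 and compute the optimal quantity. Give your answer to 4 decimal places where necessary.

x_2* = 2.8204

MU_x_1 ∝ 3·x_1^(-1/3), MU_x_2 ∝ 5·x_2^(-1/3), so MRS = (3/5)·(x_2/x_1)^(1/3) = p_1/p_2.
Solve for the ratio: x_2/x_1 = [(5/3)·p_1/p_2]^(3).
Substitute x_2 = (x_2/x_1)·x_1 into the budget: x_1* = M/(p_1 + p_2·(x_2/x_1)).
Numerically x_2/x_1 = 0.127517, so x_1* = 95/(3.02 + 10·0.127517) = 22.1179 and x_2* = 0.127517·22.1179 = 2.8204.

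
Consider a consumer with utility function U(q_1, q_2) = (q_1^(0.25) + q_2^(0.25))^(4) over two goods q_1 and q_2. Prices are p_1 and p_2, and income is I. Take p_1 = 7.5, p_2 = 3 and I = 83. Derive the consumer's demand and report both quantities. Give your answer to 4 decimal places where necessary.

q_1* = 4.6948, q_2* = 15.9296

MRS = MU_q_1/MU_q_2 = (q_2/q_1)^(0.75). Set equal to p_1/p_2.
Solve for the ratio: q_2/q_1 = [p_1/p_2]^(4/3).
Substitute q_2 = (q_2/q_1)·q_1 into the budget: q_1* = I/(p_1 + p_2·(q_2/q_1)).
Numerically q_2/q_1 = 3.393022, so q_1* = 83/(7.5 + 3·3.393022) = 4.6948 and q_2* = 3.393022·4.6948 = 15.9296.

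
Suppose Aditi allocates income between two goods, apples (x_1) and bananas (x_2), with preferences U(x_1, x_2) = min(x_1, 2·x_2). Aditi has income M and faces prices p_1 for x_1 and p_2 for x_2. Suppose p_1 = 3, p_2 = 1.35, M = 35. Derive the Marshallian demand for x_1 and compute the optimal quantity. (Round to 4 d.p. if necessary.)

x_1* = 9.5238

Leontief preferences: the optimum is at the kink where x_1/2 = x_2/1, i.e. x_2 = (1/2)·x_1.
Budget: p_1·x_1 + p_2·(1/2)·x_1 = M, so (2·p_1 + p_2)·x_1 = 2·M.
Demand: x_1*(p_1,p_2,M) = 2·M/(2·p_1 + p_2), x_2* = M/(2·p_1 + p_2).
Here 2·3 + 1.35 = 7.35, giving x_1* = 9.5238.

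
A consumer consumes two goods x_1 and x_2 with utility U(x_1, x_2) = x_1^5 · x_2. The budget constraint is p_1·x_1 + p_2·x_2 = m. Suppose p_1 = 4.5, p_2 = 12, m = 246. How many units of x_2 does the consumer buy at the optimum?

The MRS is 5·x_2/x_1. Set MRS = p_1/p_2.
Rearranging, p_2·x_2 = (1/5)·p_1·x_1. Substituting into the budget gives p_1·x_1·(1 + (1/5)) = m.
Demand: x_1*(p_1,p_2,m) = 5/6·m/p_1 and x_2* = 1/6·m/p_2.
At p_1=4.5, p_2=12, m=246: x_2* = 1/6·246/12 = 3.4167.

x_2* = 3.4167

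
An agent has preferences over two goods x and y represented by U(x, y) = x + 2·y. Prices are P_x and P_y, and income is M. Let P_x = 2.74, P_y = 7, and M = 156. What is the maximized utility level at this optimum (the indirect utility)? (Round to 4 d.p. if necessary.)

x gives more utility per dollar, so spend all income on x: x* = M/P_x, y* = 0.
Numerically: x* = 56.9343, y* = 0.
Utility at the optimum: U(56.9343, 0) = 56.9343.

V = 56.9343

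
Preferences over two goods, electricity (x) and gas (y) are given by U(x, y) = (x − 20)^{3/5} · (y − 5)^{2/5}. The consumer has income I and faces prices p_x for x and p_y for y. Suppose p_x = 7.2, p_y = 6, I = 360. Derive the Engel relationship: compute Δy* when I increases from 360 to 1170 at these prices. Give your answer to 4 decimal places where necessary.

Let x' = x−20, y' = y−5. MRS = (3/2)·y'/x' = p_x/p_y.
After buying the subsistence bundle (20, 5), a share 0.6 of the remaining income goes to x: x* = 20 + 0.6·(I − 20p_x − 5p_y)/p_x.
Discretionary income = 360 − 20·7.2 − 5·6 = 186; y* = 5 + 0.4·186/6 = 17.4.
At I' = 1170: y* = 71.4. Change: 71.4 − 17.4 = 54.

Δy* = 54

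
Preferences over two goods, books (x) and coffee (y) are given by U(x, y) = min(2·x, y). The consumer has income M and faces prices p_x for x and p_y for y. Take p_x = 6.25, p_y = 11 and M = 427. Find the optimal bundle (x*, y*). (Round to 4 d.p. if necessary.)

x* = 15.115, y* = 30.2301

With perfect complements, no substitution: consume in ratio x:y = 1:2.
Budget: p_x·x + p_y·2·x = M, so (p_x + 2·p_y)·x = M.
Demand: x*(p_x,p_y,M) = M/(p_x + 2·p_y), y* = 2·M/(p_x + 2·p_y).
Here 6.25 + 2·11 = 28.25, giving x* = 15.115 and y* = 30.2301.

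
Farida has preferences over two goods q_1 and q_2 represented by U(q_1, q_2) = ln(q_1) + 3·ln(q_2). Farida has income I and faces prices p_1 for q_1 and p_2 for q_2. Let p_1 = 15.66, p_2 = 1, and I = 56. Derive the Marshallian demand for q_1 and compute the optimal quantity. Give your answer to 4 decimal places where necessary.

q_1* = 0.894

Tangency: MRS = (1/3)·q_2/q_1 = p_1/p_2.
Rearranging, p_2·q_2 = 3·p_1·q_1. Substituting into the budget gives p_1·q_1·(1 + 3) = I.
Demand: q_1*(p_1,p_2,I) = 0.25·I/p_1 and q_2* = 0.75·I/p_2.
At p_1=15.66, p_2=1, I=56: q_1* = 0.25·56/15.66 = 0.894.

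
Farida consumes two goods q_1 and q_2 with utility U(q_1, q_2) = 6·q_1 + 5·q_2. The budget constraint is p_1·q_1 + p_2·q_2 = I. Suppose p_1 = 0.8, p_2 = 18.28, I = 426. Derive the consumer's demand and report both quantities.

q_1* = 532.5, q_2* = 0

Linear utility — the consumer picks whichever good has higher MU/price: 6/0.8 = 7.5 vs 5/18.28 = 0.2735.
q_1 gives more utility per dollar, so spend all income on q_1: q_1* = I/p_1, q_2* = 0.
Numerically: q_1* = 532.5, q_2* = 0.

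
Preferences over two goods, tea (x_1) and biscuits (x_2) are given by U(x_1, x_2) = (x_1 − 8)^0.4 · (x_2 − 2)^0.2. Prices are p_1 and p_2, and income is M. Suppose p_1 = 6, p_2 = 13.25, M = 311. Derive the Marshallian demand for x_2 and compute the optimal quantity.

Discretionary income = 311 − 8·6 − 2·13.25 = 236.5; x_2* = 2 + 1/3·236.5/13.25 = 7.9497.

x_2* = 7.9497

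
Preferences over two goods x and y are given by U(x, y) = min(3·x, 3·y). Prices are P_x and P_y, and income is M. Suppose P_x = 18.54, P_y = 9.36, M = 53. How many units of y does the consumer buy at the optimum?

y* = 1.8996

Demand: x*(P_x,P_y,M) = 3·M/(3·P_x + 3·P_y), y* = 3·M/(3·P_x + 3·P_y).
Here 3·18.54 + 3·9.36 = 83.7, giving y* = 1.8996.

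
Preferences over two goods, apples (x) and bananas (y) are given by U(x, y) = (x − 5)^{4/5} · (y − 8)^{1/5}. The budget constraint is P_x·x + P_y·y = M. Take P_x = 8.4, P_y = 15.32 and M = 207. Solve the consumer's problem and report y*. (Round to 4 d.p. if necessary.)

This is Cobb-Douglas in (x−5, y−8): tangency gives 0.8·P_y·(y−8) = 0.2·P_x·(x−5).
Substituting into the budget: x* = 5 + 0.8·(M − 5·P_x − 8·P_y)/P_x, and y* = 8 + 0.2·(…)/P_y.
Discretionary income = 207 − 5·8.4 − 8·15.32 = 42.44; y* = 8 + 0.2·42.44/15.32 = 8.554.

y* = 8.554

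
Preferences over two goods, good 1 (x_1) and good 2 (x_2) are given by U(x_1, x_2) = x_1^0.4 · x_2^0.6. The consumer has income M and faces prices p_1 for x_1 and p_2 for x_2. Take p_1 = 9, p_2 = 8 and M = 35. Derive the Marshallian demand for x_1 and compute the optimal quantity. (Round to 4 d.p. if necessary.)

x_1* = 1.5556

The MRS is (2/3)·x_2/x_1. Set MRS = p_1/p_2.
Rearranging, p_2·x_2 = (3/2)·p_1·x_1. Substituting into the budget gives p_1·x_1·(1 + (3/2)) = M.
Demand: x_1*(p_1,p_2,M) = 0.4·M/p_1 and x_2* = 0.6·M/p_2.
At p_1=9, p_2=8, M=35: x_1* = 0.4·35/9 = 1.5556.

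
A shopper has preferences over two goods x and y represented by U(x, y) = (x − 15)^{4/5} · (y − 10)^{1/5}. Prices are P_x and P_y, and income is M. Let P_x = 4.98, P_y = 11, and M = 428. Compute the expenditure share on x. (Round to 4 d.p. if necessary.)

MRS = 4·(y−10)/(x−15). Tangency with P_x/P_y gives y−10 = (1/4)·(P_x/P_y)·(x−15).
After buying the subsistence bundle (15, 10), a share 0.8 of the remaining income goes to x: x* = 15 + 0.8·(M − 15P_x − 10P_y)/P_x.
Discretionary income = 428 − 15·4.98 − 10·11 = 243.3; x* = 15 + 0.8·243.3/4.98 = 54.0843; y* = 10 + 0.2·243.3/11 = 14.4236.
Expenditure on x: 4.98·54.0843 = 269.34; share = 0.6293.

share on x = 0.6293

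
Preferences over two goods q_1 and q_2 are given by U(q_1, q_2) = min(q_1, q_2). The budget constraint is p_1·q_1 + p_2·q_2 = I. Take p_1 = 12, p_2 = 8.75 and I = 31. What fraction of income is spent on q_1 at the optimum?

Leontief preferences: the optimum is at the kink where q_1/1 = q_2/1, i.e. q_2 = q_1.
Budget: p_1·q_1 + p_2·q_1 = I, so (p_1 + p_2)·q_1 = I.
Demand: q_1*(p_1,p_2,I) = I/(p_1 + p_2), q_2* = I/(p_1 + p_2).
Here 12 + 8.75 = 20.75, giving q_1* = 1.494 and q_2* = 1.494.
Expenditure on q_1: 12·1.494 = 17.9277; share = 0.5783.

share on q_1 = 0.5783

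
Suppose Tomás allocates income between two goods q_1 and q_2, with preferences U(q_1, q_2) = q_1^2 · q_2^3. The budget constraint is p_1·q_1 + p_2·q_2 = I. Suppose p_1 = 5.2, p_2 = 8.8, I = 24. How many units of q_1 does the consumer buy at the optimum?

q_1* = 1.8462

MU_q_1/MU_q_2 = (2·q_2)/(3·q_1); tangency sets this equal to p_1/p_2.
Rearranging, p_2·q_2 = (3/2)·p_1·q_1. Substituting into the budget gives p_1·q_1·(1 + (3/2)) = I.
Demand: q_1*(p_1,p_2,I) = 0.4·I/p_1 and q_2* = 0.6·I/p_2.
At p_1=5.2, p_2=8.8, I=24: q_1* = 0.4·24/5.2 = 1.8462.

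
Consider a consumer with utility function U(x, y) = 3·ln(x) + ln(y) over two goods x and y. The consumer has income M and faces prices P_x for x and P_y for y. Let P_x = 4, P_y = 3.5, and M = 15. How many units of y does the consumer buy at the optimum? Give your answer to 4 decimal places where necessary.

Tangency: MRS = 3·y/x = P_x/P_y.
So 3·P_y·y = P_x·x; combined with the budget, a share 0.75 of income goes to x.
Demand: x*(P_x,P_y,M) = 0.75·M/P_x and y* = 0.25·M/P_y.
At P_x=4, P_y=3.5, M=15: y* = 0.25·15/3.5 = 1.0714.

y* = 1.0714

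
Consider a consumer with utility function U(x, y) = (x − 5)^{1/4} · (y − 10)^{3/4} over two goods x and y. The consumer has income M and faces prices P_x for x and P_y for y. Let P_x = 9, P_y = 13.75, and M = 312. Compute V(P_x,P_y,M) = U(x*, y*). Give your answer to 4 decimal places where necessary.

Let x' = x−5, y' = y−10. MRS = (1/3)·y'/x' = P_x/P_y.
Substituting into the budget: x* = 5 + 0.25·(M − 5·P_x − 10·P_y)/P_x, and y* = 10 + 0.75·(…)/P_y.
Discretionary income = 312 − 5·9 − 10·13.75 = 129.5; x* = 5 + 0.25·129.5/9 = 8.5972; y* = 10 + 0.75·129.5/13.75 = 17.0636.
Utility at the optimum: U(8.5972, 17.0636) = 5.9671.

V = 5.9671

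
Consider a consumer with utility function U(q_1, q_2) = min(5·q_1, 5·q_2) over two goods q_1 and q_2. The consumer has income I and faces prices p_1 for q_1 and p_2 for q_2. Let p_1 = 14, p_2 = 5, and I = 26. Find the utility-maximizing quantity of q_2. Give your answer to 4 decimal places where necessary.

With perfect complements, no substitution: consume in ratio q_1:q_2 = 5:5.
Budget: p_1·q_1 + p_2·q_1 = I, so (5·p_1 + 5·p_2)·q_1 = 5·I.
Demand: q_1*(p_1,p_2,I) = 5·I/(5·p_1 + 5·p_2), q_2* = 5·I/(5·p_1 + 5·p_2).
Here 5·14 + 5·5 = 95, giving q_2* = 1.3684.

q_2* = 1.3684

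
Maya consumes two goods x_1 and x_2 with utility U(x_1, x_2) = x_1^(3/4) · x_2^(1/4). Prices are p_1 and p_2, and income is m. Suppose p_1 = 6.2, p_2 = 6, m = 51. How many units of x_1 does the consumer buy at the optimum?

x_1* = 6.1694

MU_x_1/MU_x_2 = (0.75·x_2)/(0.25·x_1); tangency sets this equal to p_1/p_2.
Rearranging, p_2·x_2 = (1/3)·p_1·x_1. Substituting into the budget gives p_1·x_1·(1 + (1/3)) = m.
Demand: x_1*(p_1,p_2,m) = 0.75·m/p_1 and x_2* = 0.25·m/p_2.
At p_1=6.2, p_2=6, m=51: x_1* = 0.75·51/6.2 = 6.1694.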